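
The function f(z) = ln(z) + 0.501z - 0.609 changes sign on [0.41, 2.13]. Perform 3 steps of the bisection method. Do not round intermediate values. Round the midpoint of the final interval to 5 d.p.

f(0.410000) = -1.295188, f(2.130000) = 1.214252 (opposite signs)
step 1: m = 1.270000, f(m) = 0.266287 > 0 → root in [0.410000, 1.270000]
step 2: m = 0.840000, f(m) = -0.362513 < 0 → root in [0.840000, 1.270000]
step 3: m = 1.055000, f(m) = -0.026904 < 0 → root in [1.055000, 1.270000]
Midpoint of [1.055000, 1.270000] = 1.162500

1.16250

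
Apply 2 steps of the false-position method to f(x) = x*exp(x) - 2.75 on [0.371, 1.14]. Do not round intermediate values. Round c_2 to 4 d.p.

f(0.371000) = -2.212353, f(1.140000) = 0.814516
step 1: c = 0.933066, f(c) = -0.377875 < 0 → new bracket [0.933066, 1.140000]
step 2: c = 0.998644, f(c) = -0.039081 < 0 → new bracket [0.998644, 1.140000]

0.9986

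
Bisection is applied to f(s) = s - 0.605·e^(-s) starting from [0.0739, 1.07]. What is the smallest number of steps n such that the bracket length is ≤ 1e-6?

Initial width b − a = 1.07 − 0.0739 = 0.996100.
After n steps the width is (b−a)/2^n; need (b−a)/2^n ≤ 1e-6.
So n ≥ log₂(0.996100/1e-6) = log₂(996100.0000) ≈ 19.9259.
Hence n = 20.

20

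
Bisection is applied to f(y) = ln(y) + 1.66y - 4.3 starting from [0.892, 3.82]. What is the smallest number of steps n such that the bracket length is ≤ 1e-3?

12

Initial width b − a = 3.82 − 0.892 = 2.928000.
After n steps the width is (b−a)/2^n; need (b−a)/2^n ≤ 1e-3.
So n ≥ log₂(2.928000/1e-3) = log₂(2928.0000) ≈ 11.5157.
Hence n = 12.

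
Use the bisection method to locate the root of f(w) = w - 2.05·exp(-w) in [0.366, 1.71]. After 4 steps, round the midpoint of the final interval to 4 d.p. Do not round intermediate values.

0.8280

f(0.366000) = -1.055681, f(1.710000) = 1.339225 (opposite signs)
step 1: m = 1.038000, f(m) = 0.311967 > 0 → root in [0.366000, 1.038000]
step 2: m = 0.702000, f(m) = -0.313966 < 0 → root in [0.702000, 1.038000]
step 3: m = 0.870000, f(m) = 0.011149 > 0 → root in [0.702000, 0.870000]
step 4: m = 0.786000, f(m) = -0.148111 < 0 → root in [0.786000, 0.870000]
Midpoint of [0.786000, 0.870000] = 0.828000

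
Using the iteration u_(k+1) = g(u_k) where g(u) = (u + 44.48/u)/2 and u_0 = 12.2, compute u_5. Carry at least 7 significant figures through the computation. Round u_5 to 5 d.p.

6.66933

u_1 = g(12.200000) = 7.922951
u_2 = g(7.922951) = 6.768510
u_3 = g(6.768510) = 6.670059
u_4 = g(6.670059) = 6.669333
u_5 = g(6.669333) = 6.669333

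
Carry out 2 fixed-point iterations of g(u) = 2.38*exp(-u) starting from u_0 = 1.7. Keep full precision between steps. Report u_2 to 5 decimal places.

u_1 = g(1.700000) = 0.434787
u_2 = g(0.434787) = 1.540818

1.54082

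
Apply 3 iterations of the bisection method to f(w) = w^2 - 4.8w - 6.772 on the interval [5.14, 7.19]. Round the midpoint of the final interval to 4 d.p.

6.0369

f(5.140000) = -5.024400, f(7.190000) = 10.412100 (opposite signs)
step 1: m = 6.165000, f(m) = 1.643225 > 0 → root in [5.140000, 6.165000]
step 2: m = 5.652500, f(m) = -1.953244 < 0 → root in [5.652500, 6.165000]
step 3: m = 5.908750, f(m) = -0.220673 < 0 → root in [5.908750, 6.165000]
Midpoint of [5.908750, 6.165000] = 6.036875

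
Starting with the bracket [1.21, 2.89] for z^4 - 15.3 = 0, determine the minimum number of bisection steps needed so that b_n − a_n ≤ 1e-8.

28

Initial width b − a = 2.89 − 1.21 = 1.680000.
After n steps the width is (b−a)/2^n; need (b−a)/2^n ≤ 1e-8.
So n ≥ log₂(1.680000/1e-8) = log₂(168000000.0000) ≈ 27.3239.
Hence n = 28.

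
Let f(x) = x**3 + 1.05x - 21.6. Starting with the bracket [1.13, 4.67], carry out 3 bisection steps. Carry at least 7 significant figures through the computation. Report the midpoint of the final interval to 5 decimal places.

2.67875

f(1.130000) = -18.970603, f(4.670000) = 85.151063 (opposite signs)
step 1: m = 2.900000, f(m) = 5.834000 > 0 → root in [1.130000, 2.900000]
step 2: m = 2.015000, f(m) = -11.302897 < 0 → root in [2.015000, 2.900000]
step 3: m = 2.457500, f(m) = -4.178030 < 0 → root in [2.457500, 2.900000]
Midpoint of [2.457500, 2.900000] = 2.678750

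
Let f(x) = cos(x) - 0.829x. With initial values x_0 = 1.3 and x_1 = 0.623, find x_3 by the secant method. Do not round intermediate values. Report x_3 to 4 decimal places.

f(x_0) = -0.810201, f(x_1) = 0.295665
x_2 = 0.623000 - (0.295665)·(0.623000 - 1.300000)/(0.295665 - (-0.810201)) = 0.804003; f(x_2) = 0.027311
x_3 = 0.804003 - (0.027311)·(0.804003 - 0.623000)/(0.027311 - (0.295665)) = 0.822424; f(x_3) = -0.001343

0.8224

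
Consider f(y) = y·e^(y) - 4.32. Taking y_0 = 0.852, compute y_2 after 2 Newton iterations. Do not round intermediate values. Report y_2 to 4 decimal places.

Newton update: y ← y − f(y)/f'(y).
f'(y) = (y + 1)·e^(y)
y_0 = 0.852000: f = -2.322630, f' = 4.341701 → y_1 = 0.852000 - (-2.322630)/(4.341701) = 1.386959
y_1 = 1.386959: f = 1.231521, f' = 9.554179 → y_2 = 1.386959 - (1.231521)/(9.554179) = 1.258060

1.2581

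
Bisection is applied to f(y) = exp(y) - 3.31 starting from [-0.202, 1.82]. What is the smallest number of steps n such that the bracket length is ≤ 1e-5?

18

Initial width b − a = 1.82 − -0.202 = 2.022000.
After n steps the width is (b−a)/2^n; need (b−a)/2^n ≤ 1e-5.
So n ≥ log₂(2.022000/1e-5) = log₂(202200.0000) ≈ 17.6254.
Hence n = 18.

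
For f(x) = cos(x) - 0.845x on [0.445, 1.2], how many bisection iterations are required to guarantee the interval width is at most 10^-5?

17

Initial width b − a = 1.2 − 0.445 = 0.755000.
After n steps the width is (b−a)/2^n; need (b−a)/2^n ≤ 10^-5.
So n ≥ log₂(0.755000/10^-5) = log₂(75500.0000) ≈ 16.2042.
Hence n = 17.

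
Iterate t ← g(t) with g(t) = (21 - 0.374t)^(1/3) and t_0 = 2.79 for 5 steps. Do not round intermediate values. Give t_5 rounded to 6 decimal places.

t_1 = g(2.790000) = 2.712450
t_2 = g(2.712450) = 2.713763
t_3 = g(2.713763) = 2.713741
t_4 = g(2.713741) = 2.713742
t_5 = g(2.713742) = 2.713742

2.713742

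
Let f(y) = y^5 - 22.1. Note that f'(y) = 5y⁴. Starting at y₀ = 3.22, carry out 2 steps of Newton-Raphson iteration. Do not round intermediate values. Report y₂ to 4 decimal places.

Newton update: y ← y − f(y)/f'(y).
y_0 = 3.220000: f = 324.061974, f' = 537.518593 → y_1 = 3.220000 - (324.061974)/(537.518593) = 2.617115
y_1 = 2.617115: f = 100.676123, f' = 234.563879 → y_2 = 2.617115 - (100.676123)/(234.563879) = 2.187909

2.1879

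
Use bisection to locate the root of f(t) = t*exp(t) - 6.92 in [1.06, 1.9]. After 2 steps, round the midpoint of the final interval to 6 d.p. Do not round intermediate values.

f(1.060000) = -3.860447, f(1.900000) = 5.783199 (opposite signs)
step 1: m = 1.480000, f(m) = -0.418440 < 0 → root in [1.480000, 1.900000]
step 2: m = 1.690000, f(m) = 2.238922 > 0 → root in [1.480000, 1.690000]
Midpoint of [1.480000, 1.690000] = 1.585000

1.585000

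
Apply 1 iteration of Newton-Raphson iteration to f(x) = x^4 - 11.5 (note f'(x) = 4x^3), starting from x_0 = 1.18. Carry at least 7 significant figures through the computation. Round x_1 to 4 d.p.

x_0 = 1.180000: f = -9.561222, f' = 6.572128 → x_1 = 1.180000 - (-9.561222)/(6.572128) = 2.634814

2.6348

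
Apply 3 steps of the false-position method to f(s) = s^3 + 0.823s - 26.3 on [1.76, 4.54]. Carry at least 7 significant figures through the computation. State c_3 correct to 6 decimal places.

2.788492

f(1.760000) = -19.399744, f(4.540000) = 71.013084
step 1: c = 2.356500, f(c) = -11.274732 < 0 → new bracket [2.356500, 4.540000]
step 2: c = 2.655674, f(c) = -5.384954 < 0 → new bracket [2.655674, 4.540000]
step 3: c = 2.788492, f(c) = -2.322628 < 0 → new bracket [2.788492, 4.540000]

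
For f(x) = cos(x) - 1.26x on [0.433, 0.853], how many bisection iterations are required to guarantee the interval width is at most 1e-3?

9

Initial width b − a = 0.853 − 0.433 = 0.420000.
After n steps the width is (b−a)/2^n; need (b−a)/2^n ≤ 1e-3.
So n ≥ log₂(0.420000/1e-3) = log₂(420.0000) ≈ 8.7142.
Hence n = 9.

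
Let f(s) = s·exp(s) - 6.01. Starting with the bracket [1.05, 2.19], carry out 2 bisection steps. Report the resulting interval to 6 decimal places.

f(1.050000) = -3.009466, f(2.190000) = 13.558117 (opposite signs)
step 1: m = 1.620000, f(m) = 2.176006 > 0 → root in [1.050000, 1.620000]
step 2: m = 1.335000, f(m) = -0.937005 < 0 → root in [1.335000, 1.620000]

[1.335000, 1.620000]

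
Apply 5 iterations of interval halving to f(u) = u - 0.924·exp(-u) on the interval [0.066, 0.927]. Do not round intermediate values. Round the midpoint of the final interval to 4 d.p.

f(0.066000) = -0.798985, f(0.927000) = 0.561337 (opposite signs)
step 1: m = 0.496500, f(m) = -0.065899 < 0 → root in [0.496500, 0.927000]
step 2: m = 0.711750, f(m) = 0.258265 > 0 → root in [0.496500, 0.711750]
step 3: m = 0.604125, f(m) = 0.099111 > 0 → root in [0.496500, 0.604125]
step 4: m = 0.550312, f(m) = 0.017377 > 0 → root in [0.496500, 0.550312]
step 5: m = 0.523406, f(m) = -0.024063 < 0 → root in [0.523406, 0.550312]
Midpoint of [0.523406, 0.550312] = 0.536859

0.5369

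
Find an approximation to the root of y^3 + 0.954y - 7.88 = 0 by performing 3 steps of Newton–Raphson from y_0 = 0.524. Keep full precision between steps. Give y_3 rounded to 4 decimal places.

2.2861

f'(y) = 3y^2 + 0.954
y_0 = 0.524000: f = -7.236226, f' = 1.777728 → y_1 = 0.524000 - (-7.236226)/(1.777728) = 4.594491
y_1 = 4.594491: f = 93.489864, f' = 64.282048 → y_2 = 4.594491 - (93.489864)/(64.282048) = 3.140121
y_2 = 3.140121: f = 26.078413, f' = 30.535089 → y_3 = 3.140121 - (26.078413)/(30.535089) = 2.286074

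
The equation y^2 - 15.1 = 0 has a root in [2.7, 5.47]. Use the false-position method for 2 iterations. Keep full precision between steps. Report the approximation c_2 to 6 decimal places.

3.845958

f(2.700000) = -7.810000, f(5.470000) = 14.820900
step 1: c = 3.655936, f(c) = -1.734129 < 0 → new bracket [3.655936, 5.470000]
step 2: c = 3.845958, f(c) = -0.308604 < 0 → new bracket [3.845958, 5.470000]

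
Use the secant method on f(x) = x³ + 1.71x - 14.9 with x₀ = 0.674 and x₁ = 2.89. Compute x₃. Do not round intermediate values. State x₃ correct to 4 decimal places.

f(x_0) = -13.441278, f(x_1) = 14.179469
x_2 = 2.890000 - (14.179469)·(2.890000 - 0.674000)/(14.179469 - (-13.441278)) = 1.752388; f(x_2) = -6.522076
x_3 = 1.752388 - (-6.522076)·(1.752388 - 2.890000)/(-6.522076 - (14.179469)) = 2.110795; f(x_3) = -1.885981

2.1108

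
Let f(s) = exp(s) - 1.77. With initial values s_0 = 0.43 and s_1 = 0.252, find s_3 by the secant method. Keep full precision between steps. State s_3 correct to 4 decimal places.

0.5669

f(s_0) = -0.232742, f(s_1) = -0.483404
s_2 = 0.252000 - (-0.483404)·(0.252000 - 0.430000)/(-0.483404 - (-0.232742)) = 0.595275; f(s_2) = 0.043530
s_3 = 0.595275 - (0.043530)·(0.595275 - 0.252000)/(0.043530 - (-0.483404)) = 0.566917; f(s_3) = -0.007176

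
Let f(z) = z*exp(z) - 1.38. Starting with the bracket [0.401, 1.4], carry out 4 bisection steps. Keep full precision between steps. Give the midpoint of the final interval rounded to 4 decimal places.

f(0.401000) = -0.781180, f(1.400000) = 4.297280 (opposite signs)
step 1: m = 0.900500, f(m) = 0.835980 > 0 → root in [0.401000, 0.900500]
step 2: m = 0.650750, f(m) = -0.132527 < 0 → root in [0.650750, 0.900500]
step 3: m = 0.775625, f(m) = 0.304618 > 0 → root in [0.650750, 0.775625]
step 4: m = 0.713187, f(m) = 0.075248 > 0 → root in [0.650750, 0.713187]
Midpoint of [0.650750, 0.713187] = 0.681969

0.6820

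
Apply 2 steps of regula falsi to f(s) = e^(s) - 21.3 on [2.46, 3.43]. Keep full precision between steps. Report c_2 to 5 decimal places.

f(2.460000) = -9.595188, f(3.430000) = 9.576643
step 1: c = 2.945469, f(c) = -2.280416 < 0 → new bracket [2.945469, 3.430000]
step 2: c = 3.038657, f(c) = -0.422817 < 0 → new bracket [3.038657, 3.430000]

3.03866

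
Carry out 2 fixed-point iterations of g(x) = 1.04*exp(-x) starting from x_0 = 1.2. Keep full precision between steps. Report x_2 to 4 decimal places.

x_1 = g(1.200000) = 0.313242
x_2 = g(0.313242) = 0.760316

0.7603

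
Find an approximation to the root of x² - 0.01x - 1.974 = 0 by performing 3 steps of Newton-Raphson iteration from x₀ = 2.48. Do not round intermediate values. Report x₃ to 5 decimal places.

1.41009

f'(x) = 2x - 0.01
x_0 = 2.480000: f = 4.151600, f' = 4.950000 → x_1 = 2.480000 - (4.151600)/(4.950000) = 1.641293
x_1 = 1.641293: f = 0.703430, f' = 3.272586 → x_2 = 1.641293 - (0.703430)/(3.272586) = 1.426347
x_2 = 1.426347: f = 0.046202, f' = 2.842694 → x_3 = 1.426347 - (0.046202)/(2.842694) = 1.410094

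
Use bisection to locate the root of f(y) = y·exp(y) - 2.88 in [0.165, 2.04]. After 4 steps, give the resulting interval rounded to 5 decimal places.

f(0.165000) = -2.685400, f(2.040000) = 12.808843 (opposite signs)
step 1: m = 1.102500, f(m) = 0.440384 > 0 → root in [0.165000, 1.102500]
step 2: m = 0.633750, f(m) = -1.685594 < 0 → root in [0.633750, 1.102500]
step 3: m = 0.868125, f(m) = -0.811745 < 0 → root in [0.868125, 1.102500]
step 4: m = 0.985313, f(m) = -0.240694 < 0 → root in [0.985313, 1.102500]

[0.98531, 1.10250]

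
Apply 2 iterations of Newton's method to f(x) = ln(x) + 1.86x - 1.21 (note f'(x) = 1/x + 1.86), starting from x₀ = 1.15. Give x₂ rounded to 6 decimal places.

x_0 = 1.150000: f = 1.068762, f' = 2.729565 → x_1 = 1.150000 - (1.068762)/(2.729565) = 0.758450
x_1 = 0.758450: f = -0.075762, f' = 3.178479 → x_2 = 0.758450 - (-0.075762)/(3.178479) = 0.782286

0.782286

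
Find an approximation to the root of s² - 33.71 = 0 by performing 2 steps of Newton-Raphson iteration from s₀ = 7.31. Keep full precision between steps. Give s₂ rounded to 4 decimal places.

f'(s) = 2s
s_0 = 7.310000: f = 19.726100, f' = 14.620000 → s_1 = 7.310000 - (19.726100)/(14.620000) = 5.960746
s_1 = 5.960746: f = 1.820488, f' = 11.921491 → s_2 = 5.960746 - (1.820488)/(11.921491) = 5.808039

5.8080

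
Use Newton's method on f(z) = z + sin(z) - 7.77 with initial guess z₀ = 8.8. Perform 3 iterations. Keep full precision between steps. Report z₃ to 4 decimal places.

18.8342

f'(z) = 1 + cos(z)
z_0 = 8.800000: f = 1.614917, f' = 0.188907 → z_1 = 8.800000 - (1.614917)/(0.188907) = 0.251257
z_1 = 0.251257: f = -7.270120, f' = 1.968601 → z_2 = 0.251257 - (-7.270120)/(1.968601) = 3.944297
z_2 = 3.944297: f = -4.544940, f' = 0.305236 → z_3 = 3.944297 - (-4.544940)/(0.305236) = 18.834217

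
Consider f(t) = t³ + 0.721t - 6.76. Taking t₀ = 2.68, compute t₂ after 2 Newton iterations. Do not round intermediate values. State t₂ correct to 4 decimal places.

f'(t) = 3t² + 0.721
t_0 = 2.680000: f = 14.421112, f' = 22.268200 → t_1 = 2.680000 - (14.421112)/(22.268200) = 2.032390
t_1 = 2.032390: f = 3.100360, f' = 13.112826 → t_2 = 2.032390 - (3.100360)/(13.112826) = 1.795953

1.7960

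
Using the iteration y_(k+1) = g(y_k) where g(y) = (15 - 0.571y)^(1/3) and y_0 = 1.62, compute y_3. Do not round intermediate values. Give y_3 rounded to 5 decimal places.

y_1 = g(1.620000) = 2.414437
y_2 = g(2.414437) = 2.388215
y_3 = g(2.388215) = 2.389090

2.38909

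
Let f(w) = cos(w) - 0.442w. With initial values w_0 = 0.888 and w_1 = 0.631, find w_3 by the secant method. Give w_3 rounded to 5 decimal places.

1.07283

f(w_0) = 0.238469, f(w_1) = 0.528536
w_2 = 0.631000 - (0.528536)·(0.631000 - 0.888000)/(0.528536 - (0.238469)) = 1.099284; f(w_2) = -0.031649
w_3 = 1.099284 - (-0.031649)·(1.099284 - 0.631000)/(-0.031649 - (0.528536)) = 1.072827; f(w_3) = 0.003453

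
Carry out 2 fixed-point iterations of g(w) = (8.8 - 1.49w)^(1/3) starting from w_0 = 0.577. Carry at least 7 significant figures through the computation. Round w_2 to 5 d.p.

w_1 = g(0.577000) = 1.995010
w_2 = g(1.995010) = 1.799530

1.79953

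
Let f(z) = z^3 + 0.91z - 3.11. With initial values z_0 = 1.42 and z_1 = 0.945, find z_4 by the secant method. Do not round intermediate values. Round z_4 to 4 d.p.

1.2532

f(z_0) = 1.045488, f(z_1) = -1.406141
z_2 = 0.945000 - (-1.406141)·(0.945000 - 1.420000)/(-1.406141 - (1.045488)) = 1.217438; f(z_2) = -0.197699
z_3 = 1.217438 - (-0.197699)·(1.217438 - 0.945000)/(-0.197699 - (-1.406141)) = 1.262008; f(z_3) = 0.048385
z_4 = 1.262008 - (0.048385)·(1.262008 - 1.217438)/(0.048385 - (-0.197699)) = 1.253245; f(z_4) = -0.001171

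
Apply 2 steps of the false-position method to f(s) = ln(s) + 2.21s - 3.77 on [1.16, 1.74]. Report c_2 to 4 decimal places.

f(1.160000) = -1.057980, f(1.740000) = 0.629285
step 1: c = 1.523682, f(c) = 0.018468 > 0 → new bracket [1.160000, 1.523682]
step 2: c = 1.517443, f(c) = 0.000575 > 0 → new bracket [1.160000, 1.517443]

1.5174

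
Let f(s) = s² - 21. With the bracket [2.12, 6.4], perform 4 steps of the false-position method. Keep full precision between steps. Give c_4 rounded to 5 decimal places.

f(2.120000) = -16.505600, f(6.400000) = 19.960000
step 1: c = 4.057277, f(c) = -4.538503 < 0 → new bracket [4.057277, 6.400000]
step 2: c = 4.491281, f(c) = -0.828392 < 0 → new bracket [4.491281, 6.400000]
step 3: c = 4.567341, f(c) = -0.139392 < 0 → new bracket [4.567341, 6.400000]
step 4: c = 4.580051, f(c) = -0.023131 < 0 → new bracket [4.580051, 6.400000]

4.58005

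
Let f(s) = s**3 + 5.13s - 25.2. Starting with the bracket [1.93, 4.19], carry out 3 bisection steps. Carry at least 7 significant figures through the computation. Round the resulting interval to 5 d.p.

[2.21250, 2.49500]

f(1.930000) = -8.110043, f(4.190000) = 69.854759 (opposite signs)
step 1: m = 3.060000, f(m) = 19.150416 > 0 → root in [1.930000, 3.060000]
step 2: m = 2.495000, f(m) = 3.130787 > 0 → root in [1.930000, 2.495000]
step 3: m = 2.212500, f(m) = -3.019342 < 0 → root in [2.212500, 2.495000]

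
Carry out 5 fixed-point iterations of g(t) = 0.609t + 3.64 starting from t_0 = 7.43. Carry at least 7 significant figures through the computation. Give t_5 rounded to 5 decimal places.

t_1 = g(7.430000) = 8.164870
t_2 = g(8.164870) = 8.612406
t_3 = g(8.612406) = 8.884955
t_4 = g(8.884955) = 9.050938
t_5 = g(9.050938) = 9.152021

9.15202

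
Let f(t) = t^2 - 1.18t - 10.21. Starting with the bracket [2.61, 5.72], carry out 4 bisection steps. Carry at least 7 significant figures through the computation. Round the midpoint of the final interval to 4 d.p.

f(2.610000) = -6.477700, f(5.720000) = 15.758800 (opposite signs)
step 1: m = 4.165000, f(m) = 2.222525 > 0 → root in [2.610000, 4.165000]
step 2: m = 3.387500, f(m) = -2.732094 < 0 → root in [3.387500, 4.165000]
step 3: m = 3.776250, f(m) = -0.405911 < 0 → root in [3.776250, 4.165000]
step 4: m = 3.970625, f(m) = 0.870525 > 0 → root in [3.776250, 3.970625]
Midpoint of [3.776250, 3.970625] = 3.873438

3.8734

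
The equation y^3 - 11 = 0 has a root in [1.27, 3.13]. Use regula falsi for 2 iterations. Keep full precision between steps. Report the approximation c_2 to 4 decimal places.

2.0963

False-position update: c = (a·f(b) − b·f(a))/(f(b) − f(a)); replace the endpoint whose sign matches f(c).
f(1.270000) = -8.951617, f(3.130000) = 19.664297
step 1: c = 1.851844, f(c) = -4.649419 < 0 → new bracket [1.851844, 3.130000]
step 2: c = 2.096261, f(c) = -1.788377 < 0 → new bracket [2.096261, 3.130000]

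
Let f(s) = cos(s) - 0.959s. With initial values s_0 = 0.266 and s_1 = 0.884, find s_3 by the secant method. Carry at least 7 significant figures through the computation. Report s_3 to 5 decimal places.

f(s_0) = 0.709736, f(s_1) = -0.213693
s_2 = 0.884000 - (-0.213693)·(0.884000 - 0.266000)/(-0.213693 - (0.709736)) = 0.740987; f(s_2) = 0.027196
s_3 = 0.740987 - (0.027196)·(0.740987 - 0.884000)/(0.027196 - (-0.213693)) = 0.757133; f(s_3) = 0.000718

0.75713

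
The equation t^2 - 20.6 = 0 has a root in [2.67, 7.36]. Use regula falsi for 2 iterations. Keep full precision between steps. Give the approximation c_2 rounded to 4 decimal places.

4.4083

f(2.670000) = -13.471100, f(7.360000) = 33.569600
step 1: c = 4.013081, f(c) = -4.495183 < 0 → new bracket [4.013081, 7.360000]
step 2: c = 4.408328, f(c) = -1.166641 < 0 → new bracket [4.408328, 7.360000]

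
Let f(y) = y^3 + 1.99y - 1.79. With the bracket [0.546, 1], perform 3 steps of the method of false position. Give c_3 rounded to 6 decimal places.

0.714692

False-position update: c = (a·f(b) − b·f(a))/(f(b) − f(a)); replace the endpoint whose sign matches f(c).
f(0.546000) = -0.540689, f(1.000000) = 1.200000
step 1: c = 0.687020, f(c) = -0.098558 < 0 → new bracket [0.687020, 1.000000]
step 2: c = 0.710775, f(c) = -0.016474 < 0 → new bracket [0.710775, 1.000000]
step 3: c = 0.714692, f(c) = -0.002710 < 0 → new bracket [0.714692, 1.000000]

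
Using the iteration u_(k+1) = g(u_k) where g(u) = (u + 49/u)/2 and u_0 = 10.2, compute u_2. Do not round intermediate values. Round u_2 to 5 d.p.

7.01679

u_1 = g(10.200000) = 7.501961
u_2 = g(7.501961) = 7.016793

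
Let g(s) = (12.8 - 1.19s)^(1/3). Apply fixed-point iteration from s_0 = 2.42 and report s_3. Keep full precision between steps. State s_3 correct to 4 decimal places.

2.1698

s_1 = g(2.420000) = 2.148689
s_2 = g(2.148689) = 2.171750
s_3 = g(2.171750) = 2.169809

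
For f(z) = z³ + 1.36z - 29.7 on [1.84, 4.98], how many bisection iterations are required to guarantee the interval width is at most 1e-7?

Initial width b − a = 4.98 − 1.84 = 3.140000.
After n steps the width is (b−a)/2^n; need (b−a)/2^n ≤ 1e-7.
So n ≥ log₂(3.140000/1e-7) = log₂(31400000.0000) ≈ 24.9043.
Hence n = 25.

25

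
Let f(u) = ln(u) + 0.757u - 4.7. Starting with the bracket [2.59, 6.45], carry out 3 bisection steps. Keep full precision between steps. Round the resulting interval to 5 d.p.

[4.03750, 4.52000]

f(2.590000) = -1.787712, f(6.450000) = 2.046730 (opposite signs)
step 1: m = 4.520000, f(m) = 0.230152 > 0 → root in [2.590000, 4.520000]
step 2: m = 3.555000, f(m) = -0.740510 < 0 → root in [3.555000, 4.520000]
step 3: m = 4.037500, f(m) = -0.247987 < 0 → root in [4.037500, 4.520000]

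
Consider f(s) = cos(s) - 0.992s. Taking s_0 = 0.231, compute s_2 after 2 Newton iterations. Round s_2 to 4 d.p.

f'(s) = -sin(s) - 0.992
s_0 = 0.231000: f = 0.744286, f' = -1.220951 → s_1 = 0.231000 - (0.744286)/(-1.220951) = 0.840595
s_1 = 0.840595: f = -0.166851, f' = -1.737040 → s_2 = 0.840595 - (-0.166851)/(-1.737040) = 0.744540

0.7445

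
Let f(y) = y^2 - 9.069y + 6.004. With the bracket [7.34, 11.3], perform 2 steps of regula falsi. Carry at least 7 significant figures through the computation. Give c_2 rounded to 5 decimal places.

f(7.340000) = -6.686860, f(11.300000) = 31.214300
step 1: c = 8.038658, f(c) = -2.278564 < 0 → new bracket [8.038658, 11.300000]
step 2: c = 8.260532, f(c) = -0.674377 < 0 → new bracket [8.260532, 11.300000]

8.26053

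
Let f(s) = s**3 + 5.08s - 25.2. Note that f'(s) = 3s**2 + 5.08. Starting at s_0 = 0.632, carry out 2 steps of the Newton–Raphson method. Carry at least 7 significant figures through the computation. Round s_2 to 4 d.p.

2.9342

s_0 = 0.632000: f = -21.737004, f' = 6.278272 → s_1 = 0.632000 - (-21.737004)/(6.278272) = 4.094259
s_1 = 4.094259: f = 64.230725, f' = 55.368871 → s_2 = 4.094259 - (64.230725)/(55.368871) = 2.934208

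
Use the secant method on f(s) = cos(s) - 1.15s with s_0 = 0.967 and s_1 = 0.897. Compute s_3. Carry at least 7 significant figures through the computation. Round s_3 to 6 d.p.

f(s_0) = -0.544278, f(s_1) = -0.407593
s_2 = 0.897000 - (-0.407593)·(0.897000 - 0.967000)/(-0.407593 - (-0.544278)) = 0.688262; f(s_2) = -0.019150
s_3 = 0.688262 - (-0.019150)·(0.688262 - 0.897000)/(-0.019150 - (-0.407593)) = 0.677971; f(s_3) = -0.000820

0.677971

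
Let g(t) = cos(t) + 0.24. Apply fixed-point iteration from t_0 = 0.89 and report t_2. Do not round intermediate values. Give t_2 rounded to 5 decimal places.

t_1 = g(0.890000) = 0.869412
t_2 = g(0.869412) = 0.885276

0.88528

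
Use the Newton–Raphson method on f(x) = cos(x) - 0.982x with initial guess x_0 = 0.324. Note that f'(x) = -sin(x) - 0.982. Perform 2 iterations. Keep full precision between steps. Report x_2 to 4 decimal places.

x_0 = 0.324000: f = 0.629802, f' = -1.300361 → x_1 = 0.324000 - (0.629802)/(-1.300361) = 0.808328
x_1 = 0.808328: f = -0.103070, f' = -1.705133 → x_2 = 0.808328 - (-0.103070)/(-1.705133) = 0.747881

0.7479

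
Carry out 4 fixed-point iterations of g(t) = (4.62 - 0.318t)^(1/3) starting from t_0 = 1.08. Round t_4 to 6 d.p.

t_1 = g(1.080000) = 1.623173
t_2 = g(1.623173) = 1.601019
t_3 = g(1.601019) = 1.601935
t_4 = g(1.601935) = 1.601897

1.601897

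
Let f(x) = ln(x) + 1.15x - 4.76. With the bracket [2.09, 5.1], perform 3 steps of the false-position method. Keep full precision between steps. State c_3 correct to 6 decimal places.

3.143387

False-position update: c = (a·f(b) − b·f(a))/(f(b) − f(a)); replace the endpoint whose sign matches f(c).
f(2.090000) = -1.619336, f(5.100000) = 2.734241
step 1: c = 3.209586, f(c) = 0.097165 > 0 → new bracket [2.090000, 3.209586]
step 2: c = 3.146210, f(c) = 0.004340 > 0 → new bracket [2.090000, 3.146210]
step 3: c = 3.143387, f(c) = 0.000196 > 0 → new bracket [2.090000, 3.143387]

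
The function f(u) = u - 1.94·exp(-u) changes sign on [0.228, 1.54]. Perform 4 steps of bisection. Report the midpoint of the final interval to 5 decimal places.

f(0.228000) = -1.316481, f(1.540000) = 1.124101 (opposite signs)
step 1: m = 0.884000, f(m) = 0.082533 > 0 → root in [0.228000, 0.884000]
step 2: m = 0.556000, f(m) = -0.556587 < 0 → root in [0.556000, 0.884000]
step 3: m = 0.720000, f(m) = -0.224299 < 0 → root in [0.720000, 0.884000]
step 4: m = 0.802000, f(m) = -0.067957 < 0 → root in [0.802000, 0.884000]
Midpoint of [0.802000, 0.884000] = 0.843000

0.84300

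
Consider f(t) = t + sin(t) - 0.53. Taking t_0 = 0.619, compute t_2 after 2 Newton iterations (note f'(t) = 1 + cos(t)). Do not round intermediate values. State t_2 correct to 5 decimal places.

t_0 = 0.619000: f = 0.669221, f' = 1.814459 → t_1 = 0.619000 - (0.669221)/(1.814459) = 0.250173
t_1 = 0.250173: f = -0.032255, f' = 1.968870 → t_2 = 0.250173 - (-0.032255)/(1.968870) = 0.266556

0.26656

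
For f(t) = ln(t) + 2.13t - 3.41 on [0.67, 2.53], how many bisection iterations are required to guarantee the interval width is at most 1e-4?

Initial width b − a = 2.53 − 0.67 = 1.860000.
After n steps the width is (b−a)/2^n; need (b−a)/2^n ≤ 1e-4.
So n ≥ log₂(1.860000/1e-4) = log₂(18600.0000) ≈ 14.1830.
Hence n = 15.

15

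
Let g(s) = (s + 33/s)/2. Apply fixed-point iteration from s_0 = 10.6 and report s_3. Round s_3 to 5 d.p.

s_1 = g(10.600000) = 6.856604
s_2 = g(6.856604) = 5.834741
s_3 = g(5.834741) = 5.745260

5.74526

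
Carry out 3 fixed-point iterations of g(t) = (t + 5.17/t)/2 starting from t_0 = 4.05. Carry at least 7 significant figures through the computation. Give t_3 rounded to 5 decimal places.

2.27394

t_1 = g(4.050000) = 2.663272
t_2 = g(2.663272) = 2.302247
t_3 = g(2.302247) = 2.273940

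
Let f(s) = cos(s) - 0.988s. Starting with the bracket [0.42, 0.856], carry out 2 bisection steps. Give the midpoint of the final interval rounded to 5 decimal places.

f(0.420000) = 0.498129, f(0.856000) = -0.190264 (opposite signs)
step 1: m = 0.638000, f(m) = 0.172945 > 0 → root in [0.638000, 0.856000]
step 2: m = 0.747000, f(m) = -0.004306 < 0 → root in [0.638000, 0.747000]
Midpoint of [0.638000, 0.747000] = 0.692500

0.69250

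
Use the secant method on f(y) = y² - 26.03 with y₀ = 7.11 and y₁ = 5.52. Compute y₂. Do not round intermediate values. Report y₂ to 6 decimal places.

5.168424

Secant update: y_(k+1) = y_k − f(y_k)·(y_k − y_(k-1))/(f(y_k) − f(y_(k-1))).
f(y_0) = 24.522100, f(y_1) = 4.440400
y_2 = 5.520000 - (4.440400)·(5.520000 - 7.110000)/(4.440400 - (24.522100)) = 5.168424; f(y_2) = 0.682611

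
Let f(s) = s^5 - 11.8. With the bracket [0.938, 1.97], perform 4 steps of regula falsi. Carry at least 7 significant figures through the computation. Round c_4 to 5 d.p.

1.62466

False-position update: c = (a·f(b) − b·f(a))/(f(b) − f(a)); replace the endpoint whose sign matches f(c).
f(0.938000) = -11.073870, f(1.970000) = 17.870928
step 1: c = 1.332829, f(c) = -7.593978 < 0 → new bracket [1.332829, 1.970000]
step 2: c = 1.522842, f(c) = -3.610191 < 0 → new bracket [1.522842, 1.970000]
step 3: c = 1.597993, f(c) = -1.379852 < 0 → new bracket [1.597993, 1.970000]
step 4: c = 1.624657, f(c) = -0.480980 < 0 → new bracket [1.624657, 1.970000]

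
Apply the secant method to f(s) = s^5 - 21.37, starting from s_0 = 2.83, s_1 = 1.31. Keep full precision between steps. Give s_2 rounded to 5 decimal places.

1.45982

f(s_0) = 160.153216, f(s_1) = -17.512051
s_2 = 1.310000 - (-17.512051)·(1.310000 - 2.830000)/(-17.512051 - (160.153216)) = 1.459823; f(s_2) = -14.740194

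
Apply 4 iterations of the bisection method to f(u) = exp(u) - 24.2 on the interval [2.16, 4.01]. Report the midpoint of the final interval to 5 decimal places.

3.14281

f(2.160000) = -15.528862, f(4.010000) = 30.946871 (opposite signs)
step 1: m = 3.085000, f(m) = -2.332533 < 0 → root in [3.085000, 4.010000]
step 2: m = 3.547500, f(m) = 10.526393 > 0 → root in [3.085000, 3.547500]
step 3: m = 3.316250, f(m) = 3.356818 > 0 → root in [3.085000, 3.316250]
step 4: m = 3.200625, f(m) = 0.347868 > 0 → root in [3.085000, 3.200625]
Midpoint of [3.085000, 3.200625] = 3.142812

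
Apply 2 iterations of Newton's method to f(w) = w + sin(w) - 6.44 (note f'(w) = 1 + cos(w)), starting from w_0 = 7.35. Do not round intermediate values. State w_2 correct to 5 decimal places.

Newton update: w ← w − f(w)/f'(w).
w_0 = 7.350000: f = 1.785667, f' = 1.482916 → w_1 = 7.350000 - (1.785667)/(1.482916) = 6.145841
w_1 = 6.145841: f = -0.431072, f' = 1.990583 → w_2 = 6.145841 - (-0.431072)/(1.990583) = 6.362397

6.36240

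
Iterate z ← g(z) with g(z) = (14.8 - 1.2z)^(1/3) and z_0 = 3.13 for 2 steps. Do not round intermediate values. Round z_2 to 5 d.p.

2.29752

z_1 = g(3.130000) = 2.226941
z_2 = g(2.226941) = 2.297519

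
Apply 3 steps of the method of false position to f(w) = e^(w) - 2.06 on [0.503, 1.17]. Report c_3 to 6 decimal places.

0.720680

f(0.503000) = -0.406325, f(1.170000) = 1.161993
step 1: c = 0.675809, f(c) = -0.094378 < 0 → new bracket [0.675809, 1.170000]
step 2: c = 0.712932, f(c) = -0.020036 < 0 → new bracket [0.712932, 1.170000]
step 3: c = 0.720680, f(c) = -0.004170 < 0 → new bracket [0.720680, 1.170000]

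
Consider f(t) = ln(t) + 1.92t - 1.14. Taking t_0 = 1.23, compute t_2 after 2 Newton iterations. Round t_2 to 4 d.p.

f'(t) = 1/t + 1.92
t_0 = 1.230000: f = 1.428614, f' = 2.733008 → t_1 = 1.230000 - (1.428614)/(2.733008) = 0.707274
t_1 = 0.707274: f = -0.128371, f' = 3.333879 → t_2 = 0.707274 - (-0.128371)/(3.333879) = 0.745779

0.7458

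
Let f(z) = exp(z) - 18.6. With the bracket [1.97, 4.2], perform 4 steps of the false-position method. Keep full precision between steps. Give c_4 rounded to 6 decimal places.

2.848629

f(1.970000) = -11.429324, f(4.200000) = 48.086331
step 1: c = 2.398247, f(c) = -7.596132 < 0 → new bracket [2.398247, 4.200000]
step 2: c = 2.644040, f(c) = -4.530072 < 0 → new bracket [2.644040, 4.200000]
step 3: c = 2.778002, f(c) = -2.513153 < 0 → new bracket [2.778002, 4.200000]
step 4: c = 2.848629, f(c) = -1.335901 < 0 → new bracket [2.848629, 4.200000]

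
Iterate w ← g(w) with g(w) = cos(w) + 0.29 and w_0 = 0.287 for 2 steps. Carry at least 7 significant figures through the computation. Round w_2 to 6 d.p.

0.606179

w_1 = g(0.287000) = 1.249097
w_2 = g(1.249097) = 0.606179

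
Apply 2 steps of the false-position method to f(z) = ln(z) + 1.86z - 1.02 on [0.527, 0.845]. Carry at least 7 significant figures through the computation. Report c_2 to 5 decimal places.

0.72336

f(0.527000) = -0.680335, f(0.845000) = 0.383281
step 1: c = 0.730407, f(c) = 0.024402 > 0 → new bracket [0.527000, 0.730407]
step 2: c = 0.723363, f(c) = 0.001612 > 0 → new bracket [0.527000, 0.723363]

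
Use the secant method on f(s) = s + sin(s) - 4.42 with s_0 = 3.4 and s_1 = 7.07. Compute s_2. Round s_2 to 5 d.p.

4.41027

f(s_0) = -1.275541, f(s_1) = 3.358108
s_2 = 7.070000 - (3.358108)·(7.070000 - 3.400000)/(3.358108 - (-1.275541)) = 4.410270; f(s_2) = -0.964438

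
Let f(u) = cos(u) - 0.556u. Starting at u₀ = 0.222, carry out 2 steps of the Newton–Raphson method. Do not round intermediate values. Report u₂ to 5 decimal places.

1.00140

Newton update: u ← u − f(u)/f'(u).
f'(u) = -sin(u) - 0.556
u_0 = 0.222000: f = 0.852027, f' = -0.776181 → u_1 = 0.222000 - (0.852027)/(-0.776181) = 1.319717
u_1 = 1.319717: f = -0.485313, f' = -1.524645 → u_2 = 1.319717 - (-0.485313)/(-1.524645) = 1.001405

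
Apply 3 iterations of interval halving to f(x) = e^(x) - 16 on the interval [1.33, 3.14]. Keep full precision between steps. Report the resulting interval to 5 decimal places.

f(1.330000) = -12.218957, f(3.140000) = 7.103867 (opposite signs)
step 1: m = 2.235000, f(m) = -6.653518 < 0 → root in [2.235000, 3.140000]
step 2: m = 2.687500, f(m) = -1.305107 < 0 → root in [2.687500, 3.140000]
step 3: m = 2.913750, f(m) = 2.425766 > 0 → root in [2.687500, 2.913750]

[2.68750, 2.91375]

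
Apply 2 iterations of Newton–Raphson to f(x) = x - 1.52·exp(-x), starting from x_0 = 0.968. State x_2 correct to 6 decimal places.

f'(x) = 1 + 1.52·exp(-x)
x_0 = 0.968000: f = 0.390640, f' = 1.577360 → x_1 = 0.968000 - (0.390640)/(1.577360) = 0.720346
x_1 = 0.720346: f = -0.019262, f' = 1.739608 → x_2 = 0.720346 - (-0.019262)/(1.739608) = 0.731418

0.731418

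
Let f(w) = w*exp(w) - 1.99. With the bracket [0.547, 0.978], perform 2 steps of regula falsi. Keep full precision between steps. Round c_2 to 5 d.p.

0.84732

f(0.547000) = -1.044751, f(0.978000) = 0.610632
step 1: c = 0.819014, f(c) = -0.132261 < 0 → new bracket [0.819014, 0.978000]
step 2: c = 0.847319, f(c) = -0.012880 < 0 → new bracket [0.847319, 0.978000]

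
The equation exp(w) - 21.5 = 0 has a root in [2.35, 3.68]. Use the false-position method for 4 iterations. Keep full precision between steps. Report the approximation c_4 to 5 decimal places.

3.06339

False-position update: c = (a·f(b) − b·f(a))/(f(b) − f(a)); replace the endpoint whose sign matches f(c).
f(2.350000) = -11.014430, f(3.680000) = 18.146394
step 1: c = 2.852359, f(c) = -4.171394 < 0 → new bracket [2.852359, 3.680000]
step 2: c = 3.007052, f(c) = -1.272315 < 0 → new bracket [3.007052, 3.680000]
step 3: c = 3.051144, f(c) = -0.360490 < 0 → new bracket [3.051144, 3.680000]
step 4: c = 3.063393, f(c) = -0.099953 < 0 → new bracket [3.063393, 3.680000]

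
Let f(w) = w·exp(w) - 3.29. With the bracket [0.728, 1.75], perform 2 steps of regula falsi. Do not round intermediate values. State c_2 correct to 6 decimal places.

1.033692

False-position update: c = (a·f(b) − b·f(a))/(f(b) − f(a)); replace the endpoint whose sign matches f(c).
f(0.728000) = -1.782360, f(1.750000) = 6.780555
step 1: c = 0.940728, f(c) = -0.880000 < 0 → new bracket [0.940728, 1.750000]
step 2: c = 1.033692, f(c) = -0.383848 < 0 → new bracket [1.033692, 1.750000]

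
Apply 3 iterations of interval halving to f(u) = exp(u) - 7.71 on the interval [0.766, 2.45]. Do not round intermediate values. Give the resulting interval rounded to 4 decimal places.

[2.0290, 2.2395]

f(0.766000) = -5.558856, f(2.450000) = 3.878347 (opposite signs)
step 1: m = 1.608000, f(m) = -2.717184 < 0 → root in [1.608000, 2.450000]
step 2: m = 2.029000, f(m) = -0.103524 < 0 → root in [2.029000, 2.450000]
step 3: m = 2.239500, f(m) = 1.678636 > 0 → root in [2.029000, 2.239500]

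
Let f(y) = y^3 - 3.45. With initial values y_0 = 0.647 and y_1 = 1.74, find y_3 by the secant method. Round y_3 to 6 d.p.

f(y_0) = -3.179160, f(y_1) = 1.818024
y_2 = 1.740000 - (1.818024)·(1.740000 - 0.647000)/(1.818024 - (-3.179160)) = 1.342356; f(y_2) = -1.031182
y_3 = 1.342356 - (-1.031182)·(1.342356 - 1.740000)/(-1.031182 - (1.818024)) = 1.486271; f(y_3) = -0.166825

1.486271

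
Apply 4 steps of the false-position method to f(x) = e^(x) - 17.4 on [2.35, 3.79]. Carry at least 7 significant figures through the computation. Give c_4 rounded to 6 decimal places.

False-position update: c = (a·f(b) − b·f(a))/(f(b) − f(a)); replace the endpoint whose sign matches f(c).
f(2.350000) = -6.914430, f(3.790000) = 26.856400
step 1: c = 2.644834, f(c) = -3.318897 < 0 → new bracket [2.644834, 3.790000]
step 2: c = 2.770787, f(c) = -1.428796 < 0 → new bracket [2.770787, 3.790000]
step 3: c = 2.822272, f(c) = -0.584993 < 0 → new bracket [2.822272, 3.790000]
step 4: c = 2.842902, f(c) = -0.234497 < 0 → new bracket [2.842902, 3.790000]

2.842902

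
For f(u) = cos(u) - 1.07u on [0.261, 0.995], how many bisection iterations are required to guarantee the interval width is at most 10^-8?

Initial width b − a = 0.995 − 0.261 = 0.734000.
After n steps the width is (b−a)/2^n; need (b−a)/2^n ≤ 10^-8.
So n ≥ log₂(0.734000/10^-8) = log₂(73400000.0000) ≈ 26.1293.
Hence n = 27.

27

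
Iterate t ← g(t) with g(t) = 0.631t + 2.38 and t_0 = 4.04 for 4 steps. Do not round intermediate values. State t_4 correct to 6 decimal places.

6.067823

t_1 = g(4.040000) = 4.929240
t_2 = g(4.929240) = 5.490350
t_3 = g(5.490350) = 5.844411
t_4 = g(5.844411) = 6.067823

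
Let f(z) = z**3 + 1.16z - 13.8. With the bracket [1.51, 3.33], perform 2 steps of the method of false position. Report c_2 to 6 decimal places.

f(1.510000) = -8.605449, f(3.330000) = 26.988837
step 1: c = 1.950012, f(c) = -4.122973 < 0 → new bracket [1.950012, 3.330000]
step 2: c = 2.132890, f(c) = -1.622867 < 0 → new bracket [2.132890, 3.330000]

2.132890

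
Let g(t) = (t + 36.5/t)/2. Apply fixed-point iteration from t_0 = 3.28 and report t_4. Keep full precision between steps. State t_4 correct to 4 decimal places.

t_1 = g(3.280000) = 7.204024
t_2 = g(7.204024) = 6.135318
t_3 = g(6.135318) = 6.042240
t_4 = g(6.042240) = 6.041523

6.0415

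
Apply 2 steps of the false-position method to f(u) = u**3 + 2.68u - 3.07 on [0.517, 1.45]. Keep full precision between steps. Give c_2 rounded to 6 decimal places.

False-position update: c = (a·f(b) − b·f(a))/(f(b) − f(a)); replace the endpoint whose sign matches f(c).
f(0.517000) = -1.546252, f(1.450000) = 3.864625
step 1: c = 0.783621, f(c) = -0.488704 < 0 → new bracket [0.783621, 1.450000]
step 2: c = 0.858429, f(c) = -0.136836 < 0 → new bracket [0.858429, 1.450000]

0.858429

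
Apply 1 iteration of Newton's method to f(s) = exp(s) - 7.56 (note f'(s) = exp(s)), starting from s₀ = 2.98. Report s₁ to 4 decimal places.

2.3640

Newton update: s ← s − f(s)/f'(s).
s_0 = 2.980000: f = 12.127817, f' = 19.687817 → s_1 = 2.980000 - (12.127817)/(19.687817) = 2.363994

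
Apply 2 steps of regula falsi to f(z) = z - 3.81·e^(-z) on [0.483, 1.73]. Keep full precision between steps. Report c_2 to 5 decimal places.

f(0.483000) = -1.867503, f(1.730000) = 1.054546
step 1: c = 1.279967, f(c) = 0.220609 > 0 → new bracket [0.483000, 1.279967]
step 2: c = 1.195767, f(c) = 0.043349 > 0 → new bracket [0.483000, 1.195767]

1.19577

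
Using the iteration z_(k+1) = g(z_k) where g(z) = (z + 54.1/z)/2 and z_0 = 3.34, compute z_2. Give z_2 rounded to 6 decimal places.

z_1 = g(3.340000) = 9.768802
z_2 = g(9.768802) = 7.653420

7.653420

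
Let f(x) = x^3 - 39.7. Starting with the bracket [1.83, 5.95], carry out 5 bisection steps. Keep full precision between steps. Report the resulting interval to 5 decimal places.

f(1.830000) = -33.571513, f(5.950000) = 170.944875 (opposite signs)
step 1: m = 3.890000, f(m) = 19.163869 > 0 → root in [1.830000, 3.890000]
step 2: m = 2.860000, f(m) = -16.306344 < 0 → root in [2.860000, 3.890000]
step 3: m = 3.375000, f(m) = -1.256641 < 0 → root in [3.375000, 3.890000]
step 4: m = 3.632500, f(m) = 8.231042 > 0 → root in [3.375000, 3.632500]
step 5: m = 3.503750, f(m) = 3.312960 > 0 → root in [3.375000, 3.503750]

[3.37500, 3.50375]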